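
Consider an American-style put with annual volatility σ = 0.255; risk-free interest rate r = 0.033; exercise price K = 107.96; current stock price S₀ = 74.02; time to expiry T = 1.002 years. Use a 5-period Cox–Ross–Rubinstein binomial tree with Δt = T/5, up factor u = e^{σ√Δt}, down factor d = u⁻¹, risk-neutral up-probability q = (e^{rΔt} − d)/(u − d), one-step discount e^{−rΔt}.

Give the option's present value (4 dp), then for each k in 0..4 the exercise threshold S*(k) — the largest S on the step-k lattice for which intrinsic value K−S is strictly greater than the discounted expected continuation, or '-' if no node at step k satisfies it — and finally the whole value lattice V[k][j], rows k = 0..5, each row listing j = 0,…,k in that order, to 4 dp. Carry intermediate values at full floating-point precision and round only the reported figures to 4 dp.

price = 33.9400
boundary = 74.0200 66.0348 74.0200 82.9708 93.0040
tree:
33.9400
41.9252 25.0676
49.0490 33.9400 16.5449
55.4042 41.9252 24.9892 8.3366
61.0739 49.0490 33.9400 14.9560 1.8408
66.1319 55.4042 41.9252 24.9892 3.7096 0.0000

Δt=0.20040  u=1.12092  d=0.89212  q=0.50049  discount=0.99341
step 5 (expiry): payoffs max(K−S,0) = 66.1319 55.4042 41.9252 24.9892 3.7096 0.0000
step 4: (k=4,j=0): S=46.8861, (K−S)⁺=61.0739, hold=60.3623 ⇒ V=61.0739 exercise | (k=4,j=1): S=58.9110, (K−S)⁺=49.0490, hold=48.3374 ⇒ V=49.0490 exercise | (k=4,j=2): S=74.0200, (K−S)⁺=33.9400, hold=33.2284 ⇒ V=33.9400 exercise | (k=4,j=3): S=93.0040, (K−S)⁺=14.9560, hold=14.2444 ⇒ V=14.9560 exercise | (k=4,j=4): S=116.8568, (K−S)⁺=0.0000, hold=1.8408 ⇒ V=1.8408 continue  boundary S*=93.0040
step 3: (k=3,j=0): S=52.5558, (K−S)⁺=55.4042, hold=54.6926 ⇒ V=55.4042 exercise | (k=3,j=1): S=66.0348, (K−S)⁺=41.9252, hold=41.2136 ⇒ V=41.9252 exercise | (k=3,j=2): S=82.9708, (K−S)⁺=24.9892, hold=24.2776 ⇒ V=24.9892 exercise | (k=3,j=3): S=104.2504, (K−S)⁺=3.7096, hold=8.3366 ⇒ V=8.3366 continue  boundary S*=82.9708
step 2: (k=2,j=0): S=58.9110, (K−S)⁺=49.0490, hold=48.3374 ⇒ V=49.0490 exercise | (k=2,j=1): S=74.0200, (K−S)⁺=33.9400, hold=33.2284 ⇒ V=33.9400 exercise | (k=2,j=2): S=93.0040, (K−S)⁺=14.9560, hold=16.5449 ⇒ V=16.5449 continue  boundary S*=74.0200
step 1: (k=1,j=0): S=66.0348, (K−S)⁺=41.9252, hold=41.2136 ⇒ V=41.9252 exercise | (k=1,j=1): S=82.9708, (K−S)⁺=24.9892, hold=25.0676 ⇒ V=25.0676 continue  boundary S*=66.0348
step 0: (k=0,j=0): S=74.0200, (K−S)⁺=33.9400, hold=33.2674 ⇒ V=33.9400 exercise  boundary S*=74.0200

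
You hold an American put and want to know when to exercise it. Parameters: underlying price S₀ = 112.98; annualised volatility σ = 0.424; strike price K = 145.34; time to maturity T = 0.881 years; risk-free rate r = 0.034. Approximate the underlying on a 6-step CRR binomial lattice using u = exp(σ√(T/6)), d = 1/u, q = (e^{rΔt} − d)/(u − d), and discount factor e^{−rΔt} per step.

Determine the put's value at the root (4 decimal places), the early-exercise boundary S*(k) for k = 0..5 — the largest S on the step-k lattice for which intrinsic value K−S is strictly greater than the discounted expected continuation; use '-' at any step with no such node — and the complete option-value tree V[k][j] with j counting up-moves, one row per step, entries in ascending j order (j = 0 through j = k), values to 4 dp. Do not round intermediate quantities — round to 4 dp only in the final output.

price = 38.2389
boundary = - - 81.6357 96.0375 81.6357 96.0375
tree:
38.2389
50.3316 25.2659
63.7043 36.0703 13.5813
75.9464 49.3025 21.8140 4.6181
86.3526 63.7043 33.7537 8.8372 0.0000
95.1984 75.9464 49.3025 16.9107 0.0000 0.0000
102.7176 86.3526 63.7043 32.3600 0.0000 0.0000 0.0000

Δt=0.14683, u=1.17642, d=0.85004, q=0.47481, disc=e^(-rΔt)=0.99502
k=6 terminal: V=max(K-S,0) → 102.7176 86.3526 63.7043 32.3600 0.0000 0.0000 0.0000
k=5: j=0 S=50.1416 intr=95.1984 cont=94.4746 V=95.1984[EX]; j=1 S=69.3936 intr=75.9464 cont=75.2226 V=75.9464[EX]; j=2 S=96.0375 intr=49.3025 cont=48.5787 V=49.3025[EX]; j=3 S=132.9114 intr=12.4286 cont=16.9107 V=16.9107[hold]; j=4 S=183.9431 intr=0.0000 cont=0.0000 V=0.0000[hold]; j=5 S=254.5686 intr=0.0000 cont=0.0000 V=0.0000[hold]  S*(5)=96.0375
k=4: j=0 S=58.9874 intr=86.3526 cont=85.6289 V=86.3526[EX]; j=1 S=81.6357 intr=63.7043 cont=62.9805 V=63.7043[EX]; j=2 S=112.9800 intr=32.3600 cont=33.7537 V=33.7537[hold]; j=3 S=156.3590 intr=0.0000 cont=8.8372 V=8.8372[hold]; j=4 S=216.3935 intr=0.0000 cont=0.0000 V=0.0000[hold]  S*(4)=81.6357
k=3: j=0 S=69.3936 intr=75.9464 cont=75.2226 V=75.9464[EX]; j=1 S=96.0375 intr=49.3025 cont=49.2372 V=49.3025[EX]; j=2 S=132.9114 intr=12.4286 cont=21.8140 V=21.8140[hold]; j=3 S=183.9431 intr=0.0000 cont=4.6181 V=4.6181[hold]  S*(3)=96.0375
k=2: j=0 S=81.6357 intr=63.7043 cont=62.9805 V=63.7043[EX]; j=1 S=112.9800 intr=32.3600 cont=36.0703 V=36.0703[hold]; j=2 S=156.3590 intr=0.0000 cont=13.5813 V=13.5813[hold]  S*(2)=81.6357
k=1: j=0 S=96.0375 intr=49.3025 cont=50.3316 V=50.3316[hold]; j=1 S=132.9114 intr=12.4286 cont=25.2659 V=25.2659[hold]  S*(1)=-
k=0: j=0 S=112.9800 intr=32.3600 cont=38.2389 V=38.2389[hold]  S*(0)=-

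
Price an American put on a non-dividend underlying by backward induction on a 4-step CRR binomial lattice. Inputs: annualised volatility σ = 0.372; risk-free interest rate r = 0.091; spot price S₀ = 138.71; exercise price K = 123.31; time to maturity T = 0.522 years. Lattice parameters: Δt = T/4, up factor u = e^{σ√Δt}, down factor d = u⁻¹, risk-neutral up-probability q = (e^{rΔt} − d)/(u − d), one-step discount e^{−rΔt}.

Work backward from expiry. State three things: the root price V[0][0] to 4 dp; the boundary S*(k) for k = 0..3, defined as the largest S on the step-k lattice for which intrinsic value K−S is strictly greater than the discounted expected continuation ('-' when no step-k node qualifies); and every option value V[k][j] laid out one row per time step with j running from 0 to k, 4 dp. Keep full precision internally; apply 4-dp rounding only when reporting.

price = 6.4188
boundary = - - - 92.6874
tree:
6.4188
11.2371 1.9539
19.0240 4.0414 0.0000
30.6226 8.3595 0.0000 0.0000
42.2776 17.2911 0.0000 0.0000 0.0000

Δt=0.13050, u=1.14383, d=0.87425, q=0.51077, disc=e^(-rΔt)=0.98819
k=4 terminal: V=max(K-S,0) → 42.2776 17.2911 0.0000 0.0000 0.0000
k=3: j=0 S=92.6874 intr=30.6226 cont=29.1669 V=30.6226[EX]; j=1 S=121.2678 intr=2.0422 cont=8.3595 V=8.3595[hold]; j=2 S=158.6610 intr=0.0000 cont=0.0000 V=0.0000[hold]; j=3 S=207.5844 intr=0.0000 cont=0.0000 V=0.0000[hold]  S*(3)=92.6874
k=2: j=0 S=106.0189 intr=17.2911 cont=19.0240 V=19.0240[hold]; j=1 S=138.7100 intr=0.0000 cont=4.0414 V=4.0414[hold]; j=2 S=181.4815 intr=0.0000 cont=0.0000 V=0.0000[hold]  S*(2)=-
k=1: j=0 S=121.2678 intr=2.0422 cont=11.2371 V=11.2371[hold]; j=1 S=158.6610 intr=0.0000 cont=1.9539 V=1.9539[hold]  S*(1)=-
k=0: j=0 S=138.7100 intr=0.0000 cont=6.4188 V=6.4188[hold]  S*(0)=-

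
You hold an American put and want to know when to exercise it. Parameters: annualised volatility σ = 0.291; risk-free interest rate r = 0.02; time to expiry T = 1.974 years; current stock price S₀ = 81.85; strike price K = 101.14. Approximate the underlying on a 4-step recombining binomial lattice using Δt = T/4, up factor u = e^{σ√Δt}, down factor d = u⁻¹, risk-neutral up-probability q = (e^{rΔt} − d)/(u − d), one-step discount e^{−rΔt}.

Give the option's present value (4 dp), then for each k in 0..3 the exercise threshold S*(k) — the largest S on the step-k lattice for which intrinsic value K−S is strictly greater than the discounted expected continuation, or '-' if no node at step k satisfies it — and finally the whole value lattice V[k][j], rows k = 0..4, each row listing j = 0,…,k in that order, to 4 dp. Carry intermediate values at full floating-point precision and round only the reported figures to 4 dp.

price = 24.9589
boundary = - - 54.3821 66.7172
tree:
24.9589
35.0139 14.2864
46.7579 22.6717 5.2494
56.8123 34.4228 10.0629 0.0000
65.0078 46.7579 19.2900 0.0000 0.0000

Δt=0.49350, u=1.22682, d=0.81511, q=0.47316, disc=e^(-rΔt)=0.99018
k=4 terminal: V=max(K-S,0) → 65.0078 46.7579 19.2900 0.0000 0.0000
k=3: j=0 S=44.3277 intr=56.8123 cont=55.8190 V=56.8123[EX]; j=1 S=66.7172 intr=34.4228 cont=33.4295 V=34.4228[EX]; j=2 S=100.4153 intr=0.7247 cont=10.0629 V=10.0629[hold]; j=3 S=151.1340 intr=0.0000 cont=0.0000 V=0.0000[hold]  S*(3)=66.7172
k=2: j=0 S=54.3821 intr=46.7579 cont=45.7645 V=46.7579[EX]; j=1 S=81.8500 intr=19.2900 cont=22.6717 V=22.6717[hold]; j=2 S=123.1916 intr=0.0000 cont=5.2494 V=5.2494[hold]  S*(2)=54.3821
k=1: j=0 S=66.7172 intr=34.4228 cont=35.0139 V=35.0139[hold]; j=1 S=100.4153 intr=0.7247 cont=14.2864 V=14.2864[hold]  S*(1)=-
k=0: j=0 S=81.8500 intr=19.2900 cont=24.9589 V=24.9589[hold]  S*(0)=-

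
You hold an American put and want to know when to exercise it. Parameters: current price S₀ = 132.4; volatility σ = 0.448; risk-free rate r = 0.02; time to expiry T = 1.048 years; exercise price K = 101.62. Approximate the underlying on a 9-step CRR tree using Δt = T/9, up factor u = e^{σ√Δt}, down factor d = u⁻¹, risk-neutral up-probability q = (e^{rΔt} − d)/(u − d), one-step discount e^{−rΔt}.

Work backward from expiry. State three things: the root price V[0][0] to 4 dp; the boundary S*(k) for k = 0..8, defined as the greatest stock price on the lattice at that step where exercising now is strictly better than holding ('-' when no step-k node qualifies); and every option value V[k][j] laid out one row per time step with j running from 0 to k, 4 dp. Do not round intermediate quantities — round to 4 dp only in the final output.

Δt=0.11644  u=1.16518  d=0.85824  q=0.46945  discount=0.99767
step 9 (expiry): payoffs max(K−S,0) = 68.1734 56.2115 39.9714 17.9231 0.0000 0.0000 0.0000 0.0000 0.0000 0.0000
step 8: (k=8,j=0): S=38.9713, (K−S)⁺=62.6487, hold=62.4123 ⇒ V=62.6487 exercise | (k=8,j=1): S=52.9091, (K−S)⁺=48.7109, hold=48.4745 ⇒ V=48.7109 exercise | (k=8,j=2): S=71.8317, (K−S)⁺=29.7883, hold=29.5519 ⇒ V=29.7883 exercise | (k=8,j=3): S=97.5219, (K−S)⁺=4.0981, hold=9.4870 ⇒ V=9.4870 continue | (k=8,j=4): S=132.4000, (K−S)⁺=0.0000, hold=0.0000 ⇒ V=0.0000 continue | (k=8,j=5): S=179.7520, (K−S)⁺=0.0000, hold=0.0000 ⇒ V=0.0000 continue | (k=8,j=6): S=244.0392, (K−S)⁺=0.0000, hold=0.0000 ⇒ V=0.0000 continue | (k=8,j=7): S=331.3183, (K−S)⁺=0.0000, hold=0.0000 ⇒ V=0.0000 continue | (k=8,j=8): S=449.8122, (K−S)⁺=0.0000, hold=0.0000 ⇒ V=0.0000 continue  boundary S*=71.8317
step 7: (k=7,j=0): S=45.4085, (K−S)⁺=56.2115, hold=55.9751 ⇒ V=56.2115 exercise | (k=7,j=1): S=61.6486, (K−S)⁺=39.9714, hold=39.7350 ⇒ V=39.9714 exercise | (k=7,j=2): S=83.6969, (K−S)⁺=17.9231, hold=20.2107 ⇒ V=20.2107 continue | (k=7,j=3): S=113.6305, (K−S)⁺=0.0000, hold=5.0216 ⇒ V=5.0216 continue | (k=7,j=4): S=154.2698, (K−S)⁺=0.0000, hold=0.0000 ⇒ V=0.0000 continue | (k=7,j=5): S=209.4434, (K−S)⁺=0.0000, hold=0.0000 ⇒ V=0.0000 continue | (k=7,j=6): S=284.3495, (K−S)⁺=0.0000, hold=0.0000 ⇒ V=0.0000 continue | (k=7,j=7): S=386.0454, (K−S)⁺=0.0000, hold=0.0000 ⇒ V=0.0000 continue  boundary S*=61.6486
step 6: (k=6,j=0): S=52.9091, (K−S)⁺=48.7109, hold=48.4745 ⇒ V=48.7109 exercise | (k=6,j=1): S=71.8317, (K−S)⁺=29.7883, hold=30.6233 ⇒ V=30.6233 continue | (k=6,j=2): S=97.5219, (K−S)⁺=4.0981, hold=13.0497 ⇒ V=13.0497 continue | (k=6,j=3): S=132.4000, (K−S)⁺=0.0000, hold=2.6580 ⇒ V=2.6580 continue | (k=6,j=4): S=179.7520, (K−S)⁺=0.0000, hold=0.0000 ⇒ V=0.0000 continue | (k=6,j=5): S=244.0392, (K−S)⁺=0.0000, hold=0.0000 ⇒ V=0.0000 continue | (k=6,j=6): S=331.3183, (K−S)⁺=0.0000, hold=0.0000 ⇒ V=0.0000 continue  boundary S*=52.9091
step 5: (k=5,j=0): S=61.6486, (K−S)⁺=39.9714, hold=40.1261 ⇒ V=40.1261 continue | (k=5,j=1): S=83.6969, (K−S)⁺=17.9231, hold=22.3213 ⇒ V=22.3213 continue | (k=5,j=2): S=113.6305, (K−S)⁺=0.0000, hold=8.1523 ⇒ V=8.1523 continue | (k=5,j=3): S=154.2698, (K−S)⁺=0.0000, hold=1.4069 ⇒ V=1.4069 continue | (k=5,j=4): S=209.4434, (K−S)⁺=0.0000, hold=0.0000 ⇒ V=0.0000 continue | (k=5,j=5): S=284.3495, (K−S)⁺=0.0000, hold=0.0000 ⇒ V=0.0000 continue  boundary S*=-
step 4: (k=4,j=0): S=71.8317, (K−S)⁺=29.7883, hold=31.6937 ⇒ V=31.6937 continue | (k=4,j=1): S=97.5219, (K−S)⁺=4.0981, hold=15.6332 ⇒ V=15.6332 continue | (k=4,j=2): S=132.4000, (K−S)⁺=0.0000, hold=4.9741 ⇒ V=4.9741 continue | (k=4,j=3): S=179.7520, (K−S)⁺=0.0000, hold=0.7447 ⇒ V=0.7447 continue | (k=4,j=4): S=244.0392, (K−S)⁺=0.0000, hold=0.0000 ⇒ V=0.0000 continue  boundary S*=-
step 3: (k=3,j=0): S=83.6969, (K−S)⁺=17.9231, hold=24.0979 ⇒ V=24.0979 continue | (k=3,j=1): S=113.6305, (K−S)⁺=0.0000, hold=10.6045 ⇒ V=10.6045 continue | (k=3,j=2): S=154.2698, (K−S)⁺=0.0000, hold=2.9816 ⇒ V=2.9816 continue | (k=3,j=3): S=209.4434, (K−S)⁺=0.0000, hold=0.3942 ⇒ V=0.3942 continue  boundary S*=-
step 2: (k=2,j=0): S=97.5219, (K−S)⁺=4.0981, hold=17.7221 ⇒ V=17.7221 continue | (k=2,j=1): S=132.4000, (K−S)⁺=0.0000, hold=7.0096 ⇒ V=7.0096 continue | (k=2,j=2): S=179.7520, (K−S)⁺=0.0000, hold=1.7628 ⇒ V=1.7628 continue  boundary S*=-
step 1: (k=1,j=0): S=113.6305, (K−S)⁺=0.0000, hold=12.6636 ⇒ V=12.6636 continue | (k=1,j=1): S=154.2698, (K−S)⁺=0.0000, hold=4.5359 ⇒ V=4.5359 continue  boundary S*=-
step 0: (k=0,j=0): S=132.4000, (K−S)⁺=0.0000, hold=8.8274 ⇒ V=8.8274 continue  boundary S*=-

price = 8.8274
boundary = - - - - - - 52.9091 61.6486 71.8317
tree:
8.8274
12.6636 4.5359
17.7221 7.0096 1.7628
24.0979 10.6045 2.9816 0.3942
31.6937 15.6332 4.9741 0.7447 0.0000
40.1261 22.3213 8.1523 1.4069 0.0000 0.0000
48.7109 30.6233 13.0497 2.6580 0.0000 0.0000 0.0000
56.2115 39.9714 20.2107 5.0216 0.0000 0.0000 0.0000 0.0000
62.6487 48.7109 29.7883 9.4870 0.0000 0.0000 0.0000 0.0000 0.0000
68.1734 56.2115 39.9714 17.9231 0.0000 0.0000 0.0000 0.0000 0.0000 0.0000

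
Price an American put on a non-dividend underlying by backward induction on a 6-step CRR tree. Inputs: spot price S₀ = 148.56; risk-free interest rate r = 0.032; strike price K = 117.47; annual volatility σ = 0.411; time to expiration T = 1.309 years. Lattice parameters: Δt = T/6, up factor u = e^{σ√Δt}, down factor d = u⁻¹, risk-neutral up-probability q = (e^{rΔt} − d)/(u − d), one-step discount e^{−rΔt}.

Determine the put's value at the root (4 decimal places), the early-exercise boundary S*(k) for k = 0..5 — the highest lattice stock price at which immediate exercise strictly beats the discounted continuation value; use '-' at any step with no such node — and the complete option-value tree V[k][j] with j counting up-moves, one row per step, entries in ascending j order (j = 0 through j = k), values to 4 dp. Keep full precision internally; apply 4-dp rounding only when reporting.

price = 11.2901
boundary = - - - - 68.9309 83.5191
tree:
11.2901
17.0885 4.9272
25.1522 8.2606 1.2461
35.7405 13.6007 2.3689 0.0000
48.5391 21.8573 4.5034 0.0000 0.0000
60.5792 33.9509 8.5612 0.0000 0.0000 0.0000
70.5163 48.5391 16.2753 0.0000 0.0000 0.0000 0.0000

params: Δt=0.21817 u=1.21164 d=0.82533 q=0.47029 e^(-rΔt)=0.99304
t_6 payoffs: 70.5163 48.5391 16.2753 0.0000 0.0000 0.0000 0.0000
t_5: node(5,0) S=56.8908 payoff=60.5792 vs cont=59.7620 → 60.5792 [stop]  node(5,1) S=83.5191 payoff=33.9509 vs cont=33.1337 → 33.9509 [stop]  node(5,2) S=122.6111 payoff=0.0000 vs cont=8.5612 → 8.5612 [wait]  node(5,3) S=180.0006 payoff=0.0000 vs cont=0.0000 → 0.0000 [wait]  node(5,4) S=264.2518 payoff=0.0000 vs cont=0.0000 → 0.0000 [wait]  node(5,5) S=387.9377 payoff=0.0000 vs cont=0.0000 → 0.0000 [wait]  ⇒ S*(5)=83.5191
t_4: node(4,0) S=68.9309 payoff=48.5391 vs cont=47.7219 → 48.5391 [stop]  node(4,1) S=101.1947 payoff=16.2753 vs cont=21.8573 → 21.8573 [wait]  node(4,2) S=148.5600 payoff=0.0000 vs cont=4.5034 → 4.5034 [wait]  node(4,3) S=218.0951 payoff=0.0000 vs cont=0.0000 → 0.0000 [wait]  node(4,4) S=320.1769 payoff=0.0000 vs cont=0.0000 → 0.0000 [wait]  ⇒ S*(4)=68.9309
t_3: node(3,0) S=83.5191 payoff=33.9509 vs cont=35.7405 → 35.7405 [wait]  node(3,1) S=122.6111 payoff=0.0000 vs cont=13.6007 → 13.6007 [wait]  node(3,2) S=180.0006 payoff=0.0000 vs cont=2.3689 → 2.3689 [wait]  node(3,3) S=264.2518 payoff=0.0000 vs cont=0.0000 → 0.0000 [wait]  ⇒ S*(3)=-
t_2: node(2,0) S=101.1947 payoff=16.2753 vs cont=25.1522 → 25.1522 [wait]  node(2,1) S=148.5600 payoff=0.0000 vs cont=8.2606 → 8.2606 [wait]  node(2,2) S=218.0951 payoff=0.0000 vs cont=1.2461 → 1.2461 [wait]  ⇒ S*(2)=-
t_1: node(1,0) S=122.6111 payoff=0.0000 vs cont=17.0885 → 17.0885 [wait]  node(1,1) S=180.0006 payoff=0.0000 vs cont=4.9272 → 4.9272 [wait]  ⇒ S*(1)=-
t_0: node(0,0) S=148.5600 payoff=0.0000 vs cont=11.2901 → 11.2901 [wait]  ⇒ S*(0)=-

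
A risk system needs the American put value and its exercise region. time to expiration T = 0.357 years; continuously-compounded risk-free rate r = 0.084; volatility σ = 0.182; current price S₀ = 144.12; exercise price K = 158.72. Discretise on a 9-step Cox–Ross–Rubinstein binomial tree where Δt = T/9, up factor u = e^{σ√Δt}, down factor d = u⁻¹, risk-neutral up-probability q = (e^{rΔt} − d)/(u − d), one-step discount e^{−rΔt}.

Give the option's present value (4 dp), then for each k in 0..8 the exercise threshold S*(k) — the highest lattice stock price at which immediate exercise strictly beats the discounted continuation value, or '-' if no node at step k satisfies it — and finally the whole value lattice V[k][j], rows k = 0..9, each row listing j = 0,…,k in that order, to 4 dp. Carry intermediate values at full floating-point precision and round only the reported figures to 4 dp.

price = 14.6000
boundary = 144.1200 138.9895 144.1200 138.9895 144.1200 138.9895 144.1200 149.4399 144.1200
tree:
14.6000
19.7305 10.2338
24.6784 14.6000 6.5323
29.4501 19.7305 9.9535 3.6228
34.0520 24.6784 14.6000 6.0087 1.5879
38.4900 29.4501 19.7305 9.5959 2.9527 0.4209
42.7701 34.0520 24.6784 14.6000 5.3405 0.9121 0.0000
46.8978 38.4900 29.4501 19.7305 9.2801 1.9764 0.0000 0.0000
50.8785 42.7701 34.0520 24.6784 14.6000 4.2827 0.0000 0.0000 0.0000
54.7176 46.8978 38.4900 29.4501 19.7305 9.2801 0.0000 0.0000 0.0000 0.0000

Δt=0.03967, u=1.03691, d=0.96440, q=0.53697, disc=e^(-rΔt)=0.99667
k=9 terminal: V=max(K-S,0) → 54.7176 46.8978 38.4900 29.4501 19.7305 9.2801 0.0000 0.0000 0.0000 0.0000
k=8: j=0 S=107.8415 intr=50.8785 cont=50.3506 V=50.8785[EX]; j=1 S=115.9499 intr=42.7701 cont=42.2421 V=42.7701[EX]; j=2 S=124.6680 intr=34.0520 cont=33.5240 V=34.0520[EX]; j=3 S=134.0416 intr=24.6784 cont=24.1504 V=24.6784[EX]; j=4 S=144.1200 intr=14.6000 cont=14.0720 V=14.6000[EX]; j=5 S=154.9562 intr=3.7638 cont=4.2827 V=4.2827[hold]; j=6 S=166.6071 intr=0.0000 cont=0.0000 V=0.0000[hold]; j=7 S=179.1340 intr=0.0000 cont=0.0000 V=0.0000[hold]; j=8 S=192.6029 intr=0.0000 cont=0.0000 V=0.0000[hold]  S*(8)=144.1200
k=7: j=0 S=111.8222 intr=46.8978 cont=46.3698 V=46.8978[EX]; j=1 S=120.2300 intr=38.4900 cont=37.9621 V=38.4900[EX]; j=2 S=129.2699 intr=29.4501 cont=28.9222 V=29.4501[EX]; j=3 S=138.9895 intr=19.7305 cont=19.2025 V=19.7305[EX]; j=4 S=149.4399 intr=9.2801 cont=9.0298 V=9.2801[EX]; j=5 S=160.6761 intr=0.0000 cont=1.9764 V=1.9764[hold]; j=6 S=172.7571 intr=0.0000 cont=0.0000 V=0.0000[hold]; j=7 S=185.7464 intr=0.0000 cont=0.0000 V=0.0000[hold]  S*(7)=149.4399
k=6: j=0 S=115.9499 intr=42.7701 cont=42.2421 V=42.7701[EX]; j=1 S=124.6680 intr=34.0520 cont=33.5240 V=34.0520[EX]; j=2 S=134.0416 intr=24.6784 cont=24.1504 V=24.6784[EX]; j=3 S=144.1200 intr=14.6000 cont=14.0720 V=14.6000[EX]; j=4 S=154.9562 intr=3.7638 cont=5.3405 V=5.3405[hold]; j=5 S=166.6071 intr=0.0000 cont=0.9121 V=0.9121[hold]; j=6 S=179.1340 intr=0.0000 cont=0.0000 V=0.0000[hold]  S*(6)=144.1200
k=5: j=0 S=120.2300 intr=38.4900 cont=37.9621 V=38.4900[EX]; j=1 S=129.2699 intr=29.4501 cont=28.9222 V=29.4501[EX]; j=2 S=138.9895 intr=19.7305 cont=19.2025 V=19.7305[EX]; j=3 S=149.4399 intr=9.2801 cont=9.5959 V=9.5959[hold]; j=4 S=160.6761 intr=0.0000 cont=2.9527 V=2.9527[hold]; j=5 S=172.7571 intr=0.0000 cont=0.4209 V=0.4209[hold]  S*(5)=138.9895
k=4: j=0 S=124.6680 intr=34.0520 cont=33.5240 V=34.0520[EX]; j=1 S=134.0416 intr=24.6784 cont=24.1504 V=24.6784[EX]; j=2 S=144.1200 intr=14.6000 cont=14.2410 V=14.6000[EX]; j=3 S=154.9562 intr=3.7638 cont=6.0087 V=6.0087[hold]; j=4 S=166.6071 intr=0.0000 cont=1.5879 V=1.5879[hold]  S*(4)=144.1200
k=3: j=0 S=129.2699 intr=29.4501 cont=28.9222 V=29.4501[EX]; j=1 S=138.9895 intr=19.7305 cont=19.2025 V=19.7305[EX]; j=2 S=149.4399 intr=9.2801 cont=9.9535 V=9.9535[hold]; j=3 S=160.6761 intr=0.0000 cont=3.6228 V=3.6228[hold]  S*(3)=138.9895
k=2: j=0 S=134.0416 intr=24.6784 cont=24.1504 V=24.6784[EX]; j=1 S=144.1200 intr=14.6000 cont=14.4324 V=14.6000[EX]; j=2 S=154.9562 intr=3.7638 cont=6.5323 V=6.5323[hold]  S*(2)=144.1200
k=1: j=0 S=138.9895 intr=19.7305 cont=19.2025 V=19.7305[EX]; j=1 S=149.4399 intr=9.2801 cont=10.2338 V=10.2338[hold]  S*(1)=138.9895
k=0: j=0 S=144.1200 intr=14.6000 cont=14.5824 V=14.6000[EX]  S*(0)=144.1200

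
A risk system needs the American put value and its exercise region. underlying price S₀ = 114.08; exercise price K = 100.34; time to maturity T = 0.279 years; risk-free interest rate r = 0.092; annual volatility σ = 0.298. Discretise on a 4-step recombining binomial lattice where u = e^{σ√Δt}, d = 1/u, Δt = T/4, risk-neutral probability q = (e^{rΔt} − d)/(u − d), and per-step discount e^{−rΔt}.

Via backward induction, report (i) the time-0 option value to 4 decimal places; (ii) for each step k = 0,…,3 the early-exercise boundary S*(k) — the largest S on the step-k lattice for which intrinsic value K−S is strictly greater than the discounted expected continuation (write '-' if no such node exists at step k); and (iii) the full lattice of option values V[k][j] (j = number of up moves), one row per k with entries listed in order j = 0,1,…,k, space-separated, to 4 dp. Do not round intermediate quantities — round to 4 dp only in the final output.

Δt=0.06975  u=1.08188  d=0.92431  q=0.52119  discount=0.99360
step 4 (expiry): payoffs max(K−S,0) = 17.0699 2.8748 0.0000 0.0000 0.0000
step 3: (k=3,j=0): S=90.0885, (K−S)⁺=10.2515, hold=9.6097 ⇒ V=10.2515 exercise | (k=3,j=1): S=105.4458, (K−S)⁺=0.0000, hold=1.3677 ⇒ V=1.3677 continue | (k=3,j=2): S=123.4211, (K−S)⁺=0.0000, hold=0.0000 ⇒ V=0.0000 continue | (k=3,j=3): S=144.4607, (K−S)⁺=0.0000, hold=0.0000 ⇒ V=0.0000 continue  boundary S*=90.0885
step 2: (k=2,j=0): S=97.4652, (K−S)⁺=2.8748, hold=5.5854 ⇒ V=5.5854 continue | (k=2,j=1): S=114.0800, (K−S)⁺=0.0000, hold=0.6507 ⇒ V=0.6507 continue | (k=2,j=2): S=133.5272, (K−S)⁺=0.0000, hold=0.0000 ⇒ V=0.0000 continue  boundary S*=-
step 1: (k=1,j=0): S=105.4458, (K−S)⁺=0.0000, hold=2.9942 ⇒ V=2.9942 continue | (k=1,j=1): S=123.4211, (K−S)⁺=0.0000, hold=0.3096 ⇒ V=0.3096 continue  boundary S*=-
step 0: (k=0,j=0): S=114.0800, (K−S)⁺=0.0000, hold=1.5848 ⇒ V=1.5848 continue  boundary S*=-

price = 1.5848
boundary = - - - 90.0885
tree:
1.5848
2.9942 0.3096
5.5854 0.6507 0.0000
10.2515 1.3677 0.0000 0.0000
17.0699 2.8748 0.0000 0.0000 0.0000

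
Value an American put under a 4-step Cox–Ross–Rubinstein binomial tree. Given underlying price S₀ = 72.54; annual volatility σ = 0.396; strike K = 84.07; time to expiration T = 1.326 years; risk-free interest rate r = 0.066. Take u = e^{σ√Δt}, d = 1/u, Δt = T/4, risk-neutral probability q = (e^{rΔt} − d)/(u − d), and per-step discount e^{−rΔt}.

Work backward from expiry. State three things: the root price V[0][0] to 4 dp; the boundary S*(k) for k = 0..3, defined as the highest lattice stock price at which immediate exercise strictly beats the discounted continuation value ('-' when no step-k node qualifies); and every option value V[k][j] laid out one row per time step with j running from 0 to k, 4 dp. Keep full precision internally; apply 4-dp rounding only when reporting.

price = 17.6804
boundary = - - 45.9768 57.7508
tree:
17.6804
26.5794 9.2636
38.0932 15.8562 2.8555
47.4668 26.3192 5.7380 0.0000
54.9294 38.0932 11.5300 0.0000 0.0000

Δt=0.33150  u=1.25609  d=0.79612  q=0.49134  discount=0.97836
step 4 (expiry): payoffs max(K−S,0) = 54.9294 38.0932 11.5300 0.0000 0.0000
step 3: (k=3,j=0): S=36.6032, (K−S)⁺=47.4668, hold=45.6474 ⇒ V=47.4668 exercise | (k=3,j=1): S=57.7508, (K−S)⁺=26.3192, hold=24.4998 ⇒ V=26.3192 exercise | (k=3,j=2): S=91.1165, (K−S)⁺=0.0000, hold=5.7380 ⇒ V=5.7380 continue | (k=3,j=3): S=143.7595, (K−S)⁺=0.0000, hold=0.0000 ⇒ V=0.0000 continue  boundary S*=57.7508
step 2: (k=2,j=0): S=45.9768, (K−S)⁺=38.0932, hold=36.2739 ⇒ V=38.0932 exercise | (k=2,j=1): S=72.5400, (K−S)⁺=11.5300, hold=15.8562 ⇒ V=15.8562 continue | (k=2,j=2): S=114.4503, (K−S)⁺=0.0000, hold=2.8555 ⇒ V=2.8555 continue  boundary S*=45.9768
step 1: (k=1,j=0): S=57.7508, (K−S)⁺=26.3192, hold=26.5794 ⇒ V=26.5794 continue | (k=1,j=1): S=91.1165, (K−S)⁺=0.0000, hold=9.2636 ⇒ V=9.2636 continue  boundary S*=-
step 0: (k=0,j=0): S=72.5400, (K−S)⁺=11.5300, hold=17.6804 ⇒ V=17.6804 continue  boundary S*=-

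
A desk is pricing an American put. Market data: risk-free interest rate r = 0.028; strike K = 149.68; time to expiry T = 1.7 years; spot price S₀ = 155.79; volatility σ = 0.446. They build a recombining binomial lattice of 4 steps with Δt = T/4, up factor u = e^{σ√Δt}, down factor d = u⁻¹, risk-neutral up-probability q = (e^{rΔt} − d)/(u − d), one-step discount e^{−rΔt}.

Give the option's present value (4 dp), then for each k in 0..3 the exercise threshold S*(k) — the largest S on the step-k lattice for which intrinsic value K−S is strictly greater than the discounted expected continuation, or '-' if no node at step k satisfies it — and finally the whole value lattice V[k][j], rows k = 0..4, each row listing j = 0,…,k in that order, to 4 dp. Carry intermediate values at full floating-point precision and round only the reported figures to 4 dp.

price = 27.6036
boundary = - - 87.0947 65.1205
tree:
27.6036
42.3735 10.1510
62.5853 18.6136 0.0000
84.5595 34.1311 0.0000 0.0000
100.9895 62.5853 0.0000 0.0000 0.0000

Δt=0.42500  u=1.33744  d=0.74770  q=0.44812  discount=0.98817
step 4 (expiry): payoffs max(K−S,0) = 100.9895 62.5853 0.0000 0.0000 0.0000
step 3: (k=3,j=0): S=65.1205, (K−S)⁺=84.5595, hold=82.7888 ⇒ V=84.5595 exercise | (k=3,j=1): S=116.4838, (K−S)⁺=33.1962, hold=34.1311 ⇒ V=34.1311 continue | (k=3,j=2): S=208.3596, (K−S)⁺=0.0000, hold=0.0000 ⇒ V=0.0000 continue | (k=3,j=3): S=372.7016, (K−S)⁺=0.0000, hold=0.0000 ⇒ V=0.0000 continue  boundary S*=65.1205
step 2: (k=2,j=0): S=87.0947, (K−S)⁺=62.5853, hold=61.2287 ⇒ V=62.5853 exercise | (k=2,j=1): S=155.7900, (K−S)⁺=0.0000, hold=18.6136 ⇒ V=18.6136 continue | (k=2,j=2): S=278.6682, (K−S)⁺=0.0000, hold=0.0000 ⇒ V=0.0000 continue  boundary S*=87.0947
step 1: (k=1,j=0): S=116.4838, (K−S)⁺=33.1962, hold=42.3735 ⇒ V=42.3735 continue | (k=1,j=1): S=208.3596, (K−S)⁺=0.0000, hold=10.1510 ⇒ V=10.1510 continue  boundary S*=-
step 0: (k=0,j=0): S=155.7900, (K−S)⁺=0.0000, hold=27.6036 ⇒ V=27.6036 continue  boundary S*=-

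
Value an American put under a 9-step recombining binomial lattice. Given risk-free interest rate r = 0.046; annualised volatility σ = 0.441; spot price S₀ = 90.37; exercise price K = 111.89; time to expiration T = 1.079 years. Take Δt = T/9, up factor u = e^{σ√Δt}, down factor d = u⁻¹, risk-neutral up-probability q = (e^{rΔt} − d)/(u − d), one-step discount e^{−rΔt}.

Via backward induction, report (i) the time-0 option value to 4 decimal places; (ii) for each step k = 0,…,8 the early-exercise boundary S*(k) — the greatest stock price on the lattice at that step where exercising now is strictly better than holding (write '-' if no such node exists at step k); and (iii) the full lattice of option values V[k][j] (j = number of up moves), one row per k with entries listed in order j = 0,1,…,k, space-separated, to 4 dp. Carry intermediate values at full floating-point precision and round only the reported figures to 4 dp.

price = 28.3365
boundary = - - - 57.1583 66.5877 57.1583 66.5877 77.5728 90.3700
tree:
28.3365
36.3681 19.9601
45.3192 27.0876 12.4666
54.7317 35.6420 18.1302 6.4732
62.8259 45.3023 25.5847 10.2613 2.4431
69.7738 54.7317 34.8094 15.8837 4.2871 0.4731
75.7379 62.8259 45.3023 23.8404 7.4448 0.9147 0.0000
80.8574 69.7738 54.7317 34.3172 12.7623 1.7686 0.0000 0.0000
85.2519 75.7379 62.8259 45.3023 21.5200 3.4195 0.0000 0.0000 0.0000
89.0241 80.8574 69.7738 54.7317 34.3172 6.6116 0.0000 0.0000 0.0000 0.0000

Δt=0.11989, u=1.16497, d=0.85839, q=0.47994, disc=e^(-rΔt)=0.99450
k=9 terminal: V=max(K-S,0) → 89.0241 80.8574 69.7738 54.7317 34.3172 6.6116 0.0000 0.0000 0.0000 0.0000
k=8: j=0 S=26.6381 intr=85.2519 cont=84.6365 V=85.2519[EX]; j=1 S=36.1521 intr=75.7379 cont=75.1225 V=75.7379[EX]; j=2 S=49.0641 intr=62.8259 cont=62.2105 V=62.8259[EX]; j=3 S=66.5877 intr=45.3023 cont=44.6869 V=45.3023[EX]; j=4 S=90.3700 intr=21.5200 cont=20.9046 V=21.5200[EX]; j=5 S=122.6463 intr=0.0000 cont=3.4195 V=3.4195[hold]; j=6 S=166.4503 intr=0.0000 cont=0.0000 V=0.0000[hold]; j=7 S=225.8993 intr=0.0000 cont=0.0000 V=0.0000[hold]; j=8 S=306.5808 intr=0.0000 cont=0.0000 V=0.0000[hold]  S*(8)=90.3700
k=7: j=0 S=31.0326 intr=80.8574 cont=80.2420 V=80.8574[EX]; j=1 S=42.1162 intr=69.7738 cont=69.1585 V=69.7738[EX]; j=2 S=57.1583 intr=54.7317 cont=54.1164 V=54.7317[EX]; j=3 S=77.5728 intr=34.3172 cont=33.7019 V=34.3172[EX]; j=4 S=105.2784 intr=6.6116 cont=12.7623 V=12.7623[hold]; j=5 S=142.8794 intr=0.0000 cont=1.7686 V=1.7686[hold]; j=6 S=193.9098 intr=0.0000 cont=0.0000 V=0.0000[hold]; j=7 S=263.1661 intr=0.0000 cont=0.0000 V=0.0000[hold]  S*(7)=77.5728
k=6: j=0 S=36.1521 intr=75.7379 cont=75.1225 V=75.7379[EX]; j=1 S=49.0641 intr=62.8259 cont=62.2105 V=62.8259[EX]; j=2 S=66.5877 intr=45.3023 cont=44.6869 V=45.3023[EX]; j=3 S=90.3700 intr=21.5200 cont=23.8404 V=23.8404[hold]; j=4 S=122.6463 intr=0.0000 cont=7.4448 V=7.4448[hold]; j=5 S=166.4503 intr=0.0000 cont=0.9147 V=0.9147[hold]; j=6 S=225.8993 intr=0.0000 cont=0.0000 V=0.0000[hold]  S*(6)=66.5877
k=5: j=0 S=42.1162 intr=69.7738 cont=69.1585 V=69.7738[EX]; j=1 S=57.1583 intr=54.7317 cont=54.1164 V=54.7317[EX]; j=2 S=77.5728 intr=34.3172 cont=34.8094 V=34.8094[hold]; j=3 S=105.2784 intr=6.6116 cont=15.8837 V=15.8837[hold]; j=4 S=142.8794 intr=0.0000 cont=4.2871 V=4.2871[hold]; j=5 S=193.9098 intr=0.0000 cont=0.4731 V=0.4731[hold]  S*(5)=57.1583
k=4: j=0 S=49.0641 intr=62.8259 cont=62.2105 V=62.8259[EX]; j=1 S=66.5877 intr=45.3023 cont=44.9218 V=45.3023[EX]; j=2 S=90.3700 intr=21.5200 cont=25.5847 V=25.5847[hold]; j=3 S=122.6463 intr=0.0000 cont=10.2613 V=10.2613[hold]; j=4 S=166.4503 intr=0.0000 cont=2.4431 V=2.4431[hold]  S*(4)=66.5877
k=3: j=0 S=57.1583 intr=54.7317 cont=54.1164 V=54.7317[EX]; j=1 S=77.5728 intr=34.3172 cont=35.6420 V=35.6420[hold]; j=2 S=105.2784 intr=6.6116 cont=18.1302 V=18.1302[hold]; j=3 S=142.8794 intr=0.0000 cont=6.4732 V=6.4732[hold]  S*(3)=57.1583
k=2: j=0 S=66.5877 intr=45.3023 cont=45.3192 V=45.3192[hold]; j=1 S=90.3700 intr=21.5200 cont=27.0876 V=27.0876[hold]; j=2 S=122.6463 intr=0.0000 cont=12.4666 V=12.4666[hold]  S*(2)=-
k=1: j=0 S=77.5728 intr=34.3172 cont=36.3681 V=36.3681[hold]; j=1 S=105.2784 intr=6.6116 cont=19.9601 V=19.9601[hold]  S*(1)=-
k=0: j=0 S=90.3700 intr=21.5200 cont=28.3365 V=28.3365[hold]  S*(0)=-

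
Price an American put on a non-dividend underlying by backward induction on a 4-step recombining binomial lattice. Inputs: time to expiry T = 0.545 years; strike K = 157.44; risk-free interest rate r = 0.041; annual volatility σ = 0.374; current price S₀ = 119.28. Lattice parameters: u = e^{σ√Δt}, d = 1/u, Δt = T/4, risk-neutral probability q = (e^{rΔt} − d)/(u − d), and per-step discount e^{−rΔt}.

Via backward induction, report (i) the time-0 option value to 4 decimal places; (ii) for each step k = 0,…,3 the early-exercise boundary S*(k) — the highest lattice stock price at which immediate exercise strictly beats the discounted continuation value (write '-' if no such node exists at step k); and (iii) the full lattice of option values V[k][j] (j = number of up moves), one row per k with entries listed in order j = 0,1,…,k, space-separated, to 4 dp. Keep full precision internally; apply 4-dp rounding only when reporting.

price = 39.2652
boundary = - 103.8993 119.2800 136.9375
tree:
39.2652
53.5407 24.6060
66.9380 38.1600 10.5414
78.6079 53.5407 20.5025 0.1181
88.7730 66.9380 38.1600 0.2310 0.0000

params: Δt=0.13625 u=1.14803 d=0.87105 q=0.48577 e^(-rΔt)=0.99443
t_4 payoffs: 88.7730 66.9380 38.1600 0.2310 0.0000
t_3: node(3,0) S=78.8321 payoff=78.6079 vs cont=77.7308 → 78.6079 [stop]  node(3,1) S=103.8993 payoff=53.5407 vs cont=52.6636 → 53.5407 [stop]  node(3,2) S=136.9375 payoff=20.5025 vs cont=19.6254 → 20.5025 [stop]  node(3,3) S=180.4813 payoff=0.0000 vs cont=0.1181 → 0.1181 [wait]  ⇒ S*(3)=136.9375
t_2: node(2,0) S=90.5020 payoff=66.9380 vs cont=66.0610 → 66.9380 [stop]  node(2,1) S=119.2800 payoff=38.1600 vs cont=37.2830 → 38.1600 [stop]  node(2,2) S=157.2090 payoff=0.2310 vs cont=10.5414 → 10.5414 [wait]  ⇒ S*(2)=119.2800
t_1: node(1,0) S=103.8993 payoff=53.5407 vs cont=52.6636 → 53.5407 [stop]  node(1,1) S=136.9375 payoff=20.5025 vs cont=24.6060 → 24.6060 [wait]  ⇒ S*(1)=103.8993
t_0: node(0,0) S=119.2800 payoff=38.1600 vs cont=39.2652 → 39.2652 [wait]  ⇒ S*(0)=-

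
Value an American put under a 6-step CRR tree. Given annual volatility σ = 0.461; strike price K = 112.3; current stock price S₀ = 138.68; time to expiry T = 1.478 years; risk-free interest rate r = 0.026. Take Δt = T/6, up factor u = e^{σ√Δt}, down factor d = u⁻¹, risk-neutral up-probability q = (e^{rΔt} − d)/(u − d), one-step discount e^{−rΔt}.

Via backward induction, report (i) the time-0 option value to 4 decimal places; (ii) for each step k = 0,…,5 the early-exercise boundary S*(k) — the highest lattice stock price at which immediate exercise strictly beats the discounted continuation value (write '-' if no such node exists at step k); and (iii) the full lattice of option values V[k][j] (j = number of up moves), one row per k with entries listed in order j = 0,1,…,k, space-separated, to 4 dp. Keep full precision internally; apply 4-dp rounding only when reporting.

params: Δt=0.24633 u=1.25709 d=0.79548 q=0.45697 e^(-rΔt)=0.99362
t_6 payoffs: 77.1597 56.7682 24.5438 0.0000 0.0000 0.0000 0.0000
t_5: node(5,0) S=44.1747 payoff=68.1253 vs cont=67.4084 → 68.1253 [stop]  node(5,1) S=69.8087 payoff=42.4913 vs cont=41.7743 → 42.4913 [stop]  node(5,2) S=110.3178 payoff=1.9822 vs cont=13.2430 → 13.2430 [wait]  node(5,3) S=174.3339 payoff=0.0000 vs cont=0.0000 → 0.0000 [wait]  node(5,4) S=275.4977 payoff=0.0000 vs cont=0.0000 → 0.0000 [wait]  node(5,5) S=435.3656 payoff=0.0000 vs cont=0.0000 → 0.0000 [wait]  ⇒ S*(5)=69.8087
t_4: node(4,0) S=55.5318 payoff=56.7682 vs cont=56.0513 → 56.7682 [stop]  node(4,1) S=87.7562 payoff=24.5438 vs cont=28.9399 → 28.9399 [wait]  node(4,2) S=138.6800 payoff=0.0000 vs cont=7.1455 → 7.1455 [wait]  node(4,3) S=219.1543 payoff=0.0000 vs cont=0.0000 → 0.0000 [wait]  node(4,4) S=346.3268 payoff=0.0000 vs cont=0.0000 → 0.0000 [wait]  ⇒ S*(4)=55.5318
t_3: node(3,0) S=69.8087 payoff=42.4913 vs cont=43.7704 → 43.7704 [wait]  node(3,1) S=110.3178 payoff=1.9822 vs cont=18.8594 → 18.8594 [wait]  node(3,2) S=174.3339 payoff=0.0000 vs cont=3.8555 → 3.8555 [wait]  node(3,3) S=275.4977 payoff=0.0000 vs cont=0.0000 → 0.0000 [wait]  ⇒ S*(3)=-
t_2: node(2,0) S=87.7562 payoff=24.5438 vs cont=32.1801 → 32.1801 [wait]  node(2,1) S=138.6800 payoff=0.0000 vs cont=11.9265 → 11.9265 [wait]  node(2,2) S=219.1543 payoff=0.0000 vs cont=2.0803 → 2.0803 [wait]  ⇒ S*(2)=-
t_1: node(1,0) S=110.3178 payoff=1.9822 vs cont=22.7785 → 22.7785 [wait]  node(1,1) S=174.3339 payoff=0.0000 vs cont=7.3797 → 7.3797 [wait]  ⇒ S*(1)=-
t_0: node(0,0) S=138.6800 payoff=0.0000 vs cont=15.6413 → 15.6413 [wait]  ⇒ S*(0)=-

price = 15.6413
boundary = - - - - 55.5318 69.8087
tree:
15.6413
22.7785 7.3797
32.1801 11.9265 2.0803
43.7704 18.8594 3.8555 0.0000
56.7682 28.9399 7.1455 0.0000 0.0000
68.1253 42.4913 13.2430 0.0000 0.0000 0.0000
77.1597 56.7682 24.5438 0.0000 0.0000 0.0000 0.0000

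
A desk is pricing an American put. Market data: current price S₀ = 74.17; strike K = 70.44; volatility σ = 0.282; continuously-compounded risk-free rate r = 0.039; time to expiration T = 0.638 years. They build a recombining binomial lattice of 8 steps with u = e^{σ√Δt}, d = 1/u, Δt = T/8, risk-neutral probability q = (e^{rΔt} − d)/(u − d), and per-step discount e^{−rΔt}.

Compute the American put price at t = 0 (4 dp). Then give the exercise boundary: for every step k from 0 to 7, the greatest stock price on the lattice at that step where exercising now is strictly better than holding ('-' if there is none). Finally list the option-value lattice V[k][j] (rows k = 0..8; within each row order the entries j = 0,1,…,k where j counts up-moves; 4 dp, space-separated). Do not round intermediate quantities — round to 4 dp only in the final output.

price = 4.2603
boundary = - - - - 53.9368 49.8080 53.9368 58.4078
tree:
4.2603
6.2831 2.2612
8.9913 3.6100 0.9245
12.4258 5.6079 1.6317 0.2220
16.5032 8.4200 2.8268 0.4451 0.0000
20.6320 12.1112 4.7760 0.8924 0.0000 0.0000
24.4447 16.5032 7.7883 1.7891 0.0000 0.0000 0.0000
27.9656 20.6320 12.0322 3.5867 0.0000 0.0000 0.0000 0.0000
31.2170 24.4447 16.5032 7.1906 0.0000 0.0000 0.0000 0.0000 0.0000

Δt=0.07975  u=1.08289  d=0.92345  q=0.49964  discount=0.99689
step 8 (expiry): payoffs max(K−S,0) = 31.2170 24.4447 16.5032 7.1906 0.0000 0.0000 0.0000 0.0000 0.0000
step 7: (k=7,j=0): S=42.4744, (K−S)⁺=27.9656, hold=27.7469 ⇒ V=27.9656 exercise | (k=7,j=1): S=49.8080, (K−S)⁺=20.6320, hold=20.4133 ⇒ V=20.6320 exercise | (k=7,j=2): S=58.4078, (K−S)⁺=12.0322, hold=11.8135 ⇒ V=12.0322 exercise | (k=7,j=3): S=68.4924, (K−S)⁺=1.9476, hold=3.5867 ⇒ V=3.5867 continue | (k=7,j=4): S=80.3182, (K−S)⁺=0.0000, hold=0.0000 ⇒ V=0.0000 continue | (k=7,j=5): S=94.1859, (K−S)⁺=0.0000, hold=0.0000 ⇒ V=0.0000 continue | (k=7,j=6): S=110.4479, (K−S)⁺=0.0000, hold=0.0000 ⇒ V=0.0000 continue | (k=7,j=7): S=129.5178, (K−S)⁺=0.0000, hold=0.0000 ⇒ V=0.0000 continue  boundary S*=58.4078
step 6: (k=6,j=0): S=45.9953, (K−S)⁺=24.4447, hold=24.2260 ⇒ V=24.4447 exercise | (k=6,j=1): S=53.9368, (K−S)⁺=16.5032, hold=16.2845 ⇒ V=16.5032 exercise | (k=6,j=2): S=63.2494, (K−S)⁺=7.1906, hold=7.7883 ⇒ V=7.7883 continue | (k=6,j=3): S=74.1700, (K−S)⁺=0.0000, hold=1.7891 ⇒ V=1.7891 continue | (k=6,j=4): S=86.9761, (K−S)⁺=0.0000, hold=0.0000 ⇒ V=0.0000 continue | (k=6,j=5): S=101.9933, (K−S)⁺=0.0000, hold=0.0000 ⇒ V=0.0000 continue | (k=6,j=6): S=119.6034, (K−S)⁺=0.0000, hold=0.0000 ⇒ V=0.0000 continue  boundary S*=53.9368
step 5: (k=5,j=0): S=49.8080, (K−S)⁺=20.6320, hold=20.4133 ⇒ V=20.6320 exercise | (k=5,j=1): S=58.4078, (K−S)⁺=12.0322, hold=12.1112 ⇒ V=12.1112 continue | (k=5,j=2): S=68.4924, (K−S)⁺=1.9476, hold=4.7760 ⇒ V=4.7760 continue | (k=5,j=3): S=80.3182, (K−S)⁺=0.0000, hold=0.8924 ⇒ V=0.8924 continue | (k=5,j=4): S=94.1859, (K−S)⁺=0.0000, hold=0.0000 ⇒ V=0.0000 continue | (k=5,j=5): S=110.4479, (K−S)⁺=0.0000, hold=0.0000 ⇒ V=0.0000 continue  boundary S*=49.8080
step 4: (k=4,j=0): S=53.9368, (K−S)⁺=16.5032, hold=16.3238 ⇒ V=16.5032 exercise | (k=4,j=1): S=63.2494, (K−S)⁺=7.1906, hold=8.4200 ⇒ V=8.4200 continue | (k=4,j=2): S=74.1700, (K−S)⁺=0.0000, hold=2.8268 ⇒ V=2.8268 continue | (k=4,j=3): S=86.9761, (K−S)⁺=0.0000, hold=0.4451 ⇒ V=0.4451 continue | (k=4,j=4): S=101.9933, (K−S)⁺=0.0000, hold=0.0000 ⇒ V=0.0000 continue  boundary S*=53.9368
step 3: (k=3,j=0): S=58.4078, (K−S)⁺=12.0322, hold=12.4258 ⇒ V=12.4258 continue | (k=3,j=1): S=68.4924, (K−S)⁺=1.9476, hold=5.6079 ⇒ V=5.6079 continue | (k=3,j=2): S=80.3182, (K−S)⁺=0.0000, hold=1.6317 ⇒ V=1.6317 continue | (k=3,j=3): S=94.1859, (K−S)⁺=0.0000, hold=0.2220 ⇒ V=0.2220 continue  boundary S*=-
step 2: (k=2,j=0): S=63.2494, (K−S)⁺=7.1906, hold=8.9913 ⇒ V=8.9913 continue | (k=2,j=1): S=74.1700, (K−S)⁺=0.0000, hold=3.6100 ⇒ V=3.6100 continue | (k=2,j=2): S=86.9761, (K−S)⁺=0.0000, hold=0.9245 ⇒ V=0.9245 continue  boundary S*=-
step 1: (k=1,j=0): S=68.4924, (K−S)⁺=1.9476, hold=6.2831 ⇒ V=6.2831 continue | (k=1,j=1): S=80.3182, (K−S)⁺=0.0000, hold=2.2612 ⇒ V=2.2612 continue  boundary S*=-
step 0: (k=0,j=0): S=74.1700, (K−S)⁺=0.0000, hold=4.2603 ⇒ V=4.2603 continue  boundary S*=-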